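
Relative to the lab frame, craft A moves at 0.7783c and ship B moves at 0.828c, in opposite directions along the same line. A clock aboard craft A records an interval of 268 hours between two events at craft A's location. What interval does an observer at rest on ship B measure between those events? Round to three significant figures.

Transform craft A's velocity into ship B's frame: (0.7783 + 0.828)/(1 + 0.7783·0.828) = 1.6063/1.6444324, so the relative speed is 0.97681c.
At |u| = 0.97681c, γ = (1 − 0.954158)^(−1/2) = 4.6706.
The clock on craft A records proper time, so ship B measures Δt = γΔτ = 4.6706 × 268 = 1250 hours.

1250 hours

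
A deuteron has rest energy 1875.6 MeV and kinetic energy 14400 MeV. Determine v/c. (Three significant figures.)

0.993

K = (γ−1)mc², so γ = 1 + 14400/1875.6 = 8.6775.
Then v/c = √(1 − γ⁻²) = √(1 − 0.0132804) = √0.9867196 = 0.993.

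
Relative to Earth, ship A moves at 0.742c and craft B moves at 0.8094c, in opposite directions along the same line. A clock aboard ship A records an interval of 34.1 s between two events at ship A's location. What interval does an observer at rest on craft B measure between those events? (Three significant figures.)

139 s

Speed of ship A in craft B's frame: u = (v_A + v_B)/(1 + v_A v_B/c²) = (0.742 + 0.8094)/(1 + 0.742×0.8094) = 1.5514/1.6005748 = 0.96928; |u| = 0.96928c.
At |u| = 0.96928c, γ = (1 − 0.939504)^(−1/2) = 4.0657.
The clock on ship A records proper time, so craft B measures Δt = γΔτ = 4.0657 × 34.1 = 139 s.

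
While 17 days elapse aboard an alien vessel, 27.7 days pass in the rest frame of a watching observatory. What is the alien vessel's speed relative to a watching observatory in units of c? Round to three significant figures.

0.790c

γ = Δt/Δτ = 27.7/17 = 1.6294.
β = √(1 − 1/γ²) = √(1 − 0.376656) = √0.623344 = 0.790.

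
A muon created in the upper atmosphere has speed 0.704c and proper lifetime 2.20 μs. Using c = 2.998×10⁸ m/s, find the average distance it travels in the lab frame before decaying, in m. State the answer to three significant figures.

β² = 0.495616, so γ = 1/√0.504384 = 1.4081.
Lab-frame lifetime: Δt = γτ = 1.4081 × 2.20 μs = 3.0978 μs.
Distance: d = vΔt = 0.704 × 2.998×10⁸ m/s × 3.0978×10^-6 s = 654 m.

654 m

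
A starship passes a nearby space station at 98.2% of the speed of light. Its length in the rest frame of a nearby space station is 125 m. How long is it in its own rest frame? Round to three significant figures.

662 m

With β = 0.982, γ = 1/√(1 − 0.982²) = 1/√0.035676 = 5.2943.
Proper length: L₀ = γ·L = 5.2943 × 125 = 662 m.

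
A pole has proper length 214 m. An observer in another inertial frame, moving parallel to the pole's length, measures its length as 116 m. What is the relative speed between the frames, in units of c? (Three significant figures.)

0.840c

Length contraction gives γ = L₀/L = 214/116 = 1.8448.
β = √(1 − 1/γ²) = √0.706166 = 0.840.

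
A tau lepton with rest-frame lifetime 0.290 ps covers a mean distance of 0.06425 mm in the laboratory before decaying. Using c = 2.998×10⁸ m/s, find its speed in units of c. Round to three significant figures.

d = βγcτ ⇒ βγ = d/(cτ) = 6.425×10^-5 m / (8.6942×10^-5 m) = 0.739.
β = (βγ)/√(1+(βγ)²) = 0.739/√1.546121 = 0.594.

0.594c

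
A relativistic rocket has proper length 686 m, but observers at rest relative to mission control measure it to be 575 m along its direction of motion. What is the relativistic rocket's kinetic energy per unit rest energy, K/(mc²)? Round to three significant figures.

Length contraction gives γ = L₀/L = 686/575 = 1.19304.
K/(mc²) = γ − 1 = 1.19304 − 1 = 0.193.

0.193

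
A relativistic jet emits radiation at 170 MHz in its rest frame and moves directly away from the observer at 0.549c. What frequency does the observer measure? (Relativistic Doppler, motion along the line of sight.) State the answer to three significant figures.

Relativistic Doppler (source moving away): f_obs = f_src · √((1−β)/(1+β)).
With β = 0.549: factor = √(0.451/1.549) = 0.53959.
f_obs = 170 × 0.53959 = 91.7 MHz.

91.7 MHz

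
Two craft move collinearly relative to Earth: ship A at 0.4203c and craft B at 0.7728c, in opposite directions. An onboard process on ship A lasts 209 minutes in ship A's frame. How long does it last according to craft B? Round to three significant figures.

Transform ship A's velocity into craft B's frame: (0.4203 + 0.7728)/(1 + 0.4203·0.7728) = 1.1931/1.32480784, so the relative speed is 0.90058c.
γ for this relative speed: γ = 1/√(1 − 0.811044) = 2.3005.
Ship A's interval is proper; time dilation gives Δt_B = γΔτ = 2.3005 × 209 minutes = 481 minutes.

481 minutes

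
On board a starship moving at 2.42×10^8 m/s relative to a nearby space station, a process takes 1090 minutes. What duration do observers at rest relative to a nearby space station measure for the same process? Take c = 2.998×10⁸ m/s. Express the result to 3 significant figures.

β = v/c = (2.42×10^8 m/s)/(2.998×10⁸ m/s) = 0.807205.
γ = 1/√(1 − β²) = 1/√(1 − 0.6515799) = 1/√0.3484201 = 1/0.590271 = 1.6941.
Time dilation: Δt = γ·Δτ = 1.6941 × 1090 = 1850 minutes.

1850 minutes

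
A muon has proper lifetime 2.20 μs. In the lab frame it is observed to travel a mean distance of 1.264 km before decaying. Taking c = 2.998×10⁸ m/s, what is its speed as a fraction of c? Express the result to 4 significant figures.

0.8866c

Let x = d/(cτ) = 1264 m / (2.998×10⁸ m/s × 2.200×10^-6 s) = 1.9164. Since d = βγcτ, x = βγ = β/√(1−β²).
Solving: β² = x²/(1+x²) = 3.67259/4.67259 = 0.785986, so β = 0.8866.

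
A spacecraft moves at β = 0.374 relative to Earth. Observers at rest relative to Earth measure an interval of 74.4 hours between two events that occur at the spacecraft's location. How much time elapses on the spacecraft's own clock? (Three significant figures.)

With β = 0.374, γ = 1/√(1 − 0.374²) = 1/√0.860124 = 1.0783.
The spacecraft's clock runs slow as seen from Earth, so Δτ = Δt/γ = 74.4/1.0783 = 69.0 hours.

69.0 hours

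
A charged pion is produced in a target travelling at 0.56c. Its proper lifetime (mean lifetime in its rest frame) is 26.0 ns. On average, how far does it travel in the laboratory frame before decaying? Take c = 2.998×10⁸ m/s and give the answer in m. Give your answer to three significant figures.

Lorentz factor: γ = (1 − 0.3136)^(−1/2) = 1.207.
Lab-frame lifetime: Δt = γτ = 1.207 × 26.0 ns = 31.382 ns.
Distance: d = vΔt = 0.56 × 2.998×10⁸ m/s × 3.1382×10^-8 s = 5.27 m.

5.27 m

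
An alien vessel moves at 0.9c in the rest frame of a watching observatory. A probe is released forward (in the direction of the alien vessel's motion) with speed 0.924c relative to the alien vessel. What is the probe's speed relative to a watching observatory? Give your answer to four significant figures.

In units of c, u = (u' + v)/(1 + u'v) with u' = 0.924 and v = 0.9.
Numerator: 0.924 + 0.9 = 1.824. Denominator: 1 + (0.924)(0.9) = 1.8316.
u = 1.824/1.8316 = 0.99585, so the speed is 0.9959c.

0.9959c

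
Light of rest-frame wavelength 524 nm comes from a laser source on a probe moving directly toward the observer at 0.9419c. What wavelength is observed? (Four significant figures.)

90.64 nm

Relativistic Doppler for wavelength: λ_obs = λ_src · √((1−β)/(1+β)).
With β = 0.9419: factor = √(0.0581/1.9419) = 0.17297.
λ_obs = 524 × 0.17297 = 90.64 nm.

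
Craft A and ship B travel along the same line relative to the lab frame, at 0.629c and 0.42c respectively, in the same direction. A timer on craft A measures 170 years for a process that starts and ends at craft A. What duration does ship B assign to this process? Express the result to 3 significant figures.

The velocity of craft A relative to ship B is (0.629 − 0.42)c / (1 − 0.629×0.42) = 0.28404c; relative speed 0.28404c.
γ for this relative speed: γ = 1/√(1 − 0.0806787) = 1.043.
Craft A's interval is proper; time dilation gives Δt_B = γΔτ = 1.043 × 170 years = 177 years.

177 years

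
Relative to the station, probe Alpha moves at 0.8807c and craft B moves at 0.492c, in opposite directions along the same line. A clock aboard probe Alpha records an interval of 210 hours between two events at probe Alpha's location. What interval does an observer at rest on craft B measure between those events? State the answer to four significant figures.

729.9 hours

Transform probe Alpha's velocity into craft B's frame: (0.8807 + 0.492)/(1 + 0.8807·0.492) = 1.3727/1.4333044, so the relative speed is 0.95772c.
At |u| = 0.95772c, γ = (1 − 0.917228)^(−1/2) = 3.4758.
The clock on probe Alpha records proper time, so craft B measures Δt = γΔτ = 3.4758 × 210 = 729.9 hours.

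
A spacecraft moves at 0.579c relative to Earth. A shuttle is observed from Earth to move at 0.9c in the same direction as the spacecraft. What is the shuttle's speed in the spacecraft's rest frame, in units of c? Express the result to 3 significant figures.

Transform to the spacecraft's frame: u' = (u − v)/(1 − uv/c²).
u' = (0.9 − 0.579)/(1 − 0.9×0.579) = 0.321/0.4789 = 0.67029.
Speed in the spacecraft's frame: 0.670c (in the same direction).

0.670c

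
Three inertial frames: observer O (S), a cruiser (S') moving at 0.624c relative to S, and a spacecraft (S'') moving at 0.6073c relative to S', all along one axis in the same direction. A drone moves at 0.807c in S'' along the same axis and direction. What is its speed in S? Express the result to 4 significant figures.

0.9880c

Compose velocities in two stages. Stage 1 (into S'): u₁ = (0.807+0.6073)/(1+0.807×0.6073) = 0.94914.
Stage 2 (into S): u = (0.94914+0.624)/(1+0.94914×0.624) = 0.98799, so the speed is 0.9880c.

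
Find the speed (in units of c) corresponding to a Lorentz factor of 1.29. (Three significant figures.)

β = √(1 − 1/γ²) = √(1 − 1/1.6641) = √0.399075 = 0.632.

0.632c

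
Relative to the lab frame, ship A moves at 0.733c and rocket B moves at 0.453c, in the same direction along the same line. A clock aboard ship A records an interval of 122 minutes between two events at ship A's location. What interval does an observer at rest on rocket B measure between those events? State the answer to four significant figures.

134.4 minutes

Speed of ship A in rocket B's frame: u = (v_A − v_B)/(1 − v_A v_B/c²) = (0.733 − 0.453)/(1 − 0.733×0.453) = 0.28/0.667951 = 0.41919; |u| = 0.41919c.
γ for this relative speed: γ = 1/√(1 − 0.17572) = 1.1014.
Ship A's interval is proper; time dilation gives Δt_B = γΔτ = 1.1014 × 122 minutes = 134.4 minutes.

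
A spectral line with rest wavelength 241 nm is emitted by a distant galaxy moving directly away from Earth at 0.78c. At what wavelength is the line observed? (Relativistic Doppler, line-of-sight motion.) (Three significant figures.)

Relativistic Doppler for wavelength: λ_obs = λ_src · √((1+β)/(1−β)).
With β = 0.78: factor = √(1.78/0.22) = 2.8445.
λ_obs = 241 × 2.8445 = 686 nm.

686 nm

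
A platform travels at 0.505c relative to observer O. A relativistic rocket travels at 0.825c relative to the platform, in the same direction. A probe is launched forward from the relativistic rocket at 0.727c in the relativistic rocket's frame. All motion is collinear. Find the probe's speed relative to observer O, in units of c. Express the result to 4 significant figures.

0.9901c

First combine the probe and relativistic rocket (S''→S'): u₁ = (0.727 + 0.825)/(1 + 0.727×0.825) = 1.552/1.599775 = 0.97014.
Then combine with the platform (S'→S): u = (0.97014 + 0.505)/(1 + 0.97014×0.505) = 1.47514/1.4899207 = 0.99008.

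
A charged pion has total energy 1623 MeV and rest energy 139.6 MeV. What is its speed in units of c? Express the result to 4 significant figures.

γ = E/(mc²) = 1623/139.6 = 11.626.
β = √(1 − 1/γ²) = √(1 − 0.00739843) = √0.99260157 = 0.9963.

0.9963c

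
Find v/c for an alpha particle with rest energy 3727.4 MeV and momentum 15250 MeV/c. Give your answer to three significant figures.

0.971

βγ = pc/(mc²) = 15250/3727.4 = 4.0913.
Since γ² = 1 + (βγ)² = 17.7387, γ = √17.7387 = 4.21173, and β = (βγ)/γ = 4.0913/4.21173 = 0.971.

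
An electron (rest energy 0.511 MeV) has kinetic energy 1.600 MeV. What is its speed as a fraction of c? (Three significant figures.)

0.970c

K = (γ−1)mc², so γ = 1 + 1.600/0.511 = 4.1311.
Then v/c = √(1 − γ⁻²) = √(1 − 0.0585961) = √0.9414039 = 0.970.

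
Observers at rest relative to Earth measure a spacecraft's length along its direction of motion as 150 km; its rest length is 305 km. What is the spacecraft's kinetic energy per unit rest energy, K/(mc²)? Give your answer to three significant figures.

From L = L₀/γ: γ = 305/150 = 2.03333.
K/(mc²) = γ − 1 = 2.03333 − 1 = 1.03.

1.03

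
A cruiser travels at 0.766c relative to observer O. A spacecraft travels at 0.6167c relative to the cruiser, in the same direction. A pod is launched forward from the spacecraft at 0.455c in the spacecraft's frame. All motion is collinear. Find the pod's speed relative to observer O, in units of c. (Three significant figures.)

First combine the pod and spacecraft (S''→S'): u₁ = (0.455 + 0.6167)/(1 + 0.455×0.6167) = 1.0717/1.2805985 = 0.83687.
Then combine with the cruiser (S'→S): u = (0.83687 + 0.766)/(1 + 0.83687×0.766) = 1.60287/1.64104242 = 0.97674.

0.977c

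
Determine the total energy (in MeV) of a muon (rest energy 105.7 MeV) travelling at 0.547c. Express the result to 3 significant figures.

β² = 0.299209, so γ = 1/√0.700791 = 1.1946.
Total energy: E = γmc² = 1.1946 × 105.7 MeV = 126 MeV.

126 MeV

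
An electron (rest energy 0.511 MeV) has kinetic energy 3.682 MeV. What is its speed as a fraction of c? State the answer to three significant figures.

K = (γ−1)mc², so γ = 1 + 3.682/0.511 = 8.2055.
Then v/c = √(1 − γ⁻²) = √(1 − 0.0148522) = √0.9851478 = 0.993.

0.993c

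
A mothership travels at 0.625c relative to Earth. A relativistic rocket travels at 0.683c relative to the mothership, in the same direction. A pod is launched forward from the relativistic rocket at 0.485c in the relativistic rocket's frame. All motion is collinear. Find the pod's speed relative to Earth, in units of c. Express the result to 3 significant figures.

First combine the pod and relativistic rocket (S''→S'): u₁ = (0.485 + 0.683)/(1 + 0.485×0.683) = 1.168/1.331255 = 0.87737.
Then combine with the mothership (S'→S): u = (0.87737 + 0.625)/(1 + 0.87737×0.625) = 1.50237/1.54835625 = 0.9703.

0.970c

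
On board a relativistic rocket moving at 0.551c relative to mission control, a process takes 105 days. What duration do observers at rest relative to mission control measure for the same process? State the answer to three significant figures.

Lorentz factor: γ = (1 − 0.303601)^(−1/2) = 1.1983.
Time dilation: Δt = γ·Δτ = 1.1983 × 105 = 126 days.

126 days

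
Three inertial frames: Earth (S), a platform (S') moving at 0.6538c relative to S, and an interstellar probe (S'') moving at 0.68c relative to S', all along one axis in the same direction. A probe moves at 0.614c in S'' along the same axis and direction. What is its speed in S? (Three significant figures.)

0.981c

First combine the probe and interstellar probe (S''→S'): u₁ = (0.614 + 0.68)/(1 + 0.614×0.68) = 1.294/1.41752 = 0.91286.
Then combine with the platform (S'→S): u = (0.91286 + 0.6538)/(1 + 0.91286×0.6538) = 1.56666/1.596827868 = 0.98111.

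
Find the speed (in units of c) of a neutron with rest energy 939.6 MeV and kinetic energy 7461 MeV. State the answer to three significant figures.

0.994c

γ = 1 + K/(mc²) = 1 + 7461/939.6 = 8.9406.
β = √(1 − 1/γ²) = √(1 − 0.0125103) = √0.9874897 = 0.994.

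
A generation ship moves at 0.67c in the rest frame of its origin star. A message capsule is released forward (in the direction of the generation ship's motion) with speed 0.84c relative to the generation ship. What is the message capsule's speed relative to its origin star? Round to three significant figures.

0.966c

Relativistic velocity addition: u = (u' + v)/(1 + u'v/c²), with u' = 0.84c and v = 0.67c.
Numerator: 0.84 + 0.67 = 1.51. Denominator: 1 + (0.84)(0.67) = 1.5628.
u = 1.51/1.5628 = 0.96621, so the speed is 0.966c.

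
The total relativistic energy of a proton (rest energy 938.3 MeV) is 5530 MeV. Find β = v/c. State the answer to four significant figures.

0.9855

γ = E/(mc²) = 5530/938.3 = 5.8936.
β = √(1 − 1/γ²) = √(1 − 0.0287898) = √0.9712102 = 0.9855.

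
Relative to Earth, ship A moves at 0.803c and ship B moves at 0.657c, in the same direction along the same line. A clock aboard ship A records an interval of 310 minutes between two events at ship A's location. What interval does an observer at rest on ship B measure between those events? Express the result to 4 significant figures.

326.0 minutes

The velocity of ship A relative to ship B is (0.803 − 0.657)c / (1 − 0.803×0.657) = 0.30904c; relative speed 0.30904c.
At |u| = 0.30904c, γ = (1 − 0.0955057)^(−1/2) = 1.0515.
Ship A's interval is proper; time dilation gives Δt_B = γΔτ = 1.0515 × 310 minutes = 326.0 minutes.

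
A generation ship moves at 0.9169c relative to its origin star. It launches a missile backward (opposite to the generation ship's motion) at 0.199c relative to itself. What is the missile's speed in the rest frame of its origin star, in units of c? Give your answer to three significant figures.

In units of c, u = (u' + v)/(1 + u'v) with u' = −0.199 and v = 0.9169.
Numerator: −0.199 + 0.9169 = 0.7179. Denominator: 1 + (−0.199)(0.9169) = 0.8175369.
u = 0.7179/0.8175369 = 0.87813, so the speed is 0.878c.

0.878c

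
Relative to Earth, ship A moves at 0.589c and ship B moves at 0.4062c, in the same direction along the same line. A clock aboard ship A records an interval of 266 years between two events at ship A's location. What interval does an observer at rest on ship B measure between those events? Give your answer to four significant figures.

The velocity of ship A relative to ship B is (0.589 − 0.4062)c / (1 − 0.589×0.4062) = 0.24029c; relative speed 0.24029c.
γ for this relative speed: γ = 1/√(1 − 0.0577393) = 1.0302.
Ship A's interval is proper; time dilation gives Δt_B = γΔτ = 1.0302 × 266 years = 274.0 years.

274.0 years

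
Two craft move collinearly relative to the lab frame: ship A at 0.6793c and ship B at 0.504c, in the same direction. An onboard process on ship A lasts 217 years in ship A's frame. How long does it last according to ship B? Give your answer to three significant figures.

The velocity of ship A relative to ship B is (0.6793 − 0.504)c / (1 − 0.6793×0.504) = 0.26656c; relative speed 0.26656c.
At |u| = 0.26656c, γ = (1 − 0.0710542)^(−1/2) = 1.0375.
The clock on ship A records proper time, so ship B measures Δt = γΔτ = 1.0375 × 217 = 225 years.

225 years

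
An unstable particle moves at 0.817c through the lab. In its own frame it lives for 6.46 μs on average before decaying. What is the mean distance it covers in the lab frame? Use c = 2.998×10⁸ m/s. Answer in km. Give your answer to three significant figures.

2.74 km

With β = 0.817, γ = 1/√(1 − 0.817²) = 1/√0.332511 = 1.7342.
Lab-frame lifetime: Δt = γτ = 1.7342 × 6.46 μs = 11.203 μs.
Distance: d = vΔt = 0.817 × 2.998×10⁸ m/s × 1.1203×10^-5 s = 2740 m = 2.74 km.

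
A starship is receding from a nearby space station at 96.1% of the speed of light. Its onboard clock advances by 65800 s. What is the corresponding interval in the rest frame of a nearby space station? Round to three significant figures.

2.38×10^5 s

γ = 1/√(1 − β²) = 1/√(1 − 0.923521) = 1/√0.076479 = 1/0.276548 = 3.616.
The onboard clock measures proper time, so the interval in the rest frame of a nearby space station is dilated: Δt = γ·Δτ = 3.616 × 65800 s = 2.38×10^5 s.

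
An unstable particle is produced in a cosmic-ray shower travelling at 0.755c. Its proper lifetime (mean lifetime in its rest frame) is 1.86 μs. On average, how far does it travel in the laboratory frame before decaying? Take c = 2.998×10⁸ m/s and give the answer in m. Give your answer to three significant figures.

642 m

Lorentz factor: γ = (1 − 0.570025)^(−1/2) = 1.525.
Lab-frame lifetime: Δt = γτ = 1.525 × 1.86 μs = 2.8365 μs.
Distance: d = vΔt = 0.755 × 2.998×10⁸ m/s × 2.8365×10^-6 s = 642 m.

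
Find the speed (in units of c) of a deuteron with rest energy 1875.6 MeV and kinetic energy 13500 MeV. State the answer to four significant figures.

0.9925c

K = (γ−1)mc², so γ = 1 + 13500/1875.6 = 8.1977.
Then v/c = √(1 − γ⁻²) = √(1 − 0.0148804) = √0.9851196 = 0.9925.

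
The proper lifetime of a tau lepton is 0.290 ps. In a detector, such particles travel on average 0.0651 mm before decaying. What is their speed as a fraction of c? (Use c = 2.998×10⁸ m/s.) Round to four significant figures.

Let x = d/(cτ) = 6.510×10^-5 m / (2.998×10⁸ m/s × 2.900×10^-13 s) = 0.74878. Since d = βγcτ, x = βγ = β/√(1−β²).
Solving: β² = x²/(1+x²) = 0.560671/1.560671 = 0.35925, so β = 0.5994.

0.5994c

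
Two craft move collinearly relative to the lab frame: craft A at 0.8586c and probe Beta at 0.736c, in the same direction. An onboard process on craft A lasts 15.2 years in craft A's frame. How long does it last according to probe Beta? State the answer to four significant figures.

Transform craft A's velocity into probe Beta's frame: (0.8586 − 0.736)/(1 − 0.8586·0.736) = 0.1226/0.3680704, so the relative speed is 0.33309c.
γ for this relative speed: γ = 1/√(1 − 0.110949) = 1.0606.
Craft A's interval is proper; time dilation gives Δt_B = γΔτ = 1.0606 × 15.2 years = 16.12 years.

16.12 years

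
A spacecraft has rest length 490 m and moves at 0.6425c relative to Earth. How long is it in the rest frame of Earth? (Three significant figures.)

375 m

γ = 1/√(1 − β²) = 1/√(1 − 0.41280625) = 1/√0.58719375 = 1/0.766286 = 1.305.
Along the direction of motion the measured length is L₀/γ = 490/1.305 = 375 m.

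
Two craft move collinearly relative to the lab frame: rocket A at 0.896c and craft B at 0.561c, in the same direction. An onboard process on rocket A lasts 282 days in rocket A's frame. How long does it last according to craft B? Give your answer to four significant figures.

381.5 days

The velocity of rocket A relative to craft B is (0.896 − 0.561)c / (1 − 0.896×0.561) = 0.67358c; relative speed 0.67358c.
γ for this relative speed: γ = 1/√(1 − 0.45371) = 1.353.
The clock on rocket A records proper time, so craft B measures Δt = γΔτ = 1.353 × 282 = 381.5 days.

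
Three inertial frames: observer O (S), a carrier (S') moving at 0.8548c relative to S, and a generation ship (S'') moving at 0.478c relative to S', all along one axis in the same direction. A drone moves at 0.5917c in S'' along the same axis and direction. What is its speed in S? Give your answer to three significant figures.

0.986c

Compose velocities in two stages. Stage 1 (into S'): u₁ = (0.5917+0.478)/(1+0.5917×0.478) = 0.83386.
Stage 2 (into S): u = (0.83386+0.8548)/(1+0.83386×0.8548) = 0.98592, so the speed is 0.986c.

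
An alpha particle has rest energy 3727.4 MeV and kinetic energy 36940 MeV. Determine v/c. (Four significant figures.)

0.9958

K = (γ−1)mc², so γ = 1 + 36940/3727.4 = 10.91.
Then v/c = √(1 − γ⁻²) = √(1 − 0.00840138) = √0.99159862 = 0.9958.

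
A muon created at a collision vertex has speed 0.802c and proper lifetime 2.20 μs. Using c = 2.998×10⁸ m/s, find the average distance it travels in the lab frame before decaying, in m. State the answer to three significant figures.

Lorentz factor: γ = (1 − 0.643204)^(−1/2) = 1.6741.
Lab-frame lifetime: Δt = γτ = 1.6741 × 2.20 μs = 3.683 μs.
Distance: d = vΔt = 0.802 × 2.998×10⁸ m/s × 3.6830×10^-6 s = 886 m.

886 m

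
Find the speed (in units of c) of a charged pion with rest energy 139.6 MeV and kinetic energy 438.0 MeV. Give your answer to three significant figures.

γ = 1 + K/(mc²) = 1 + 438.0/139.6 = 4.1375.
β = √(1 − 1/γ²) = √(1 − 0.0584149) = √0.9415851 = 0.970.

0.970c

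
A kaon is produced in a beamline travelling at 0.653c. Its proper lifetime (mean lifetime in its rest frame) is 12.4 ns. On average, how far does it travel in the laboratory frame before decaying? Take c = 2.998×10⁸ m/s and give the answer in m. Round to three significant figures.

3.21 m

Lorentz factor: γ = (1 − 0.426409)^(−1/2) = 1.3204.
Lab-frame lifetime: Δt = γτ = 1.3204 × 12.4 ns = 16.373 ns.
Distance: d = vΔt = 0.653 × 2.998×10⁸ m/s × 1.6373×10^-8 s = 3.21 m.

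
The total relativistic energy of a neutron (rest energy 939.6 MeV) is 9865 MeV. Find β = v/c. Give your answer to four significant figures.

γ = E/(mc²) = 9865/939.6 = 10.499.
β = √(1 − 1/γ²) = √(1 − 0.00907202) = √0.99092798 = 0.9955.

0.9955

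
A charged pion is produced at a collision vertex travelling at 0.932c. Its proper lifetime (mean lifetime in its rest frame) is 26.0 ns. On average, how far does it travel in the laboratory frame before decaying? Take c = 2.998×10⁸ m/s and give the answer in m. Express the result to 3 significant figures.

γ = 1/√(1 − β²) = 1/√(1 − 0.868624) = 1/√0.131376 = 1/0.362458 = 2.7589.
Lab-frame lifetime: Δt = γτ = 2.7589 × 26.0 ns = 71.731 ns.
Distance: d = vΔt = 0.932 × 2.998×10⁸ m/s × 7.1731×10^-8 s = 20.0 m.

20.0 m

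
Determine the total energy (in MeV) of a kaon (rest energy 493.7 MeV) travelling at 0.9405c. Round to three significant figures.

1450 MeV

With β = 0.9405, γ = 1/√(1 − 0.9405²) = 1/√0.11545975 = 2.943.
Total energy: E = γmc² = 2.943 × 493.7 MeV = 1450 MeV.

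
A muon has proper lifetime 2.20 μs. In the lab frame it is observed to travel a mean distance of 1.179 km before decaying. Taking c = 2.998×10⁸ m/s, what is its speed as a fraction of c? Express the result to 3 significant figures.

0.873c

Let x = d/(cτ) = 1179 m / (2.998×10⁸ m/s × 2.200×10^-6 s) = 1.7876. Since d = βγcτ, x = βγ = β/√(1−β²).
Solving: β² = x²/(1+x²) = 3.19551/4.19551 = 0.76165, so β = 0.873.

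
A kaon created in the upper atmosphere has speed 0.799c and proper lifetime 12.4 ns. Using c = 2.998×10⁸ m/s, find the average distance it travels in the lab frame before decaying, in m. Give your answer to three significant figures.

With β = 0.799, γ = 1/√(1 − 0.799²) = 1/√0.361599 = 1.663.
Lab-frame lifetime: Δt = γτ = 1.663 × 12.4 ns = 20.621 ns.
Distance: d = vΔt = 0.799 × 2.998×10⁸ m/s × 2.0621×10^-8 s = 4.94 m.

4.94 m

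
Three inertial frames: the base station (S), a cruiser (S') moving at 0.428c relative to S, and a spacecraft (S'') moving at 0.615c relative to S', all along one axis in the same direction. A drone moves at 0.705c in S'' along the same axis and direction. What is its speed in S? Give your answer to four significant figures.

0.9675c

Compose velocities in two stages. Stage 1 (into S'): u₁ = (0.705+0.615)/(1+0.705×0.615) = 0.92077.
Stage 2 (into S): u = (0.92077+0.428)/(1+0.92077×0.428) = 0.96749, so the speed is 0.9675c.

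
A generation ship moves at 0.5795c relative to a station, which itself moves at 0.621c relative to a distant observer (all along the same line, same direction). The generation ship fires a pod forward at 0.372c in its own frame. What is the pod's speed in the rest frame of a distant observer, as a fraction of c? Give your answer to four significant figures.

0.9446c

Apply u = (u'+v)/(1+u'v) twice. Pod in the station frame: (0.372+0.5795)/(1+0.372·0.5795) = 0.9515/1.215574 = 0.78276c.
That velocity, transformed to the rest frame of a distant observer: (0.78276+0.621)/(1+0.78276·0.621) = 1.40376/1.48609396 = 0.9446c.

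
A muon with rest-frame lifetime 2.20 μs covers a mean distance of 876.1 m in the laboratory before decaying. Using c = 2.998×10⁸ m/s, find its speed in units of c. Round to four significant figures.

Lab distance = (lab lifetime)·v = γτ·βc, so βγ = d/(cτ) = 876.1/(2.998×10⁸ × 2.200×10^-6) = 1.3283.
With βγ = 1.3283: γ² = 1 + (βγ)² = 2.76438, and β = (βγ)/γ = 1.3283/1.66264 = 0.7989.

0.7989c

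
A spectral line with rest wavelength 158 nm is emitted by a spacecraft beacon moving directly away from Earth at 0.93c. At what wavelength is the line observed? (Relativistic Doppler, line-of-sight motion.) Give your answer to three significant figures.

830 nm

Relativistic Doppler for wavelength: λ_obs = λ_src · √((1+β)/(1−β)).
With β = 0.93: factor = √(1.93/0.07) = 5.2509.
λ_obs = 158 × 5.2509 = 830 nm.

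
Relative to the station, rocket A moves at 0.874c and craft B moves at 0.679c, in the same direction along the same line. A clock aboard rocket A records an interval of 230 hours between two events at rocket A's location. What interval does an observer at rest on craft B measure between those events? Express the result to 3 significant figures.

The velocity of rocket A relative to craft B is (0.874 − 0.679)c / (1 − 0.874×0.679) = 0.47964c; relative speed 0.47964c.
γ for this relative speed: γ = 1/√(1 − 0.230055) = 1.1396.
The clock on rocket A records proper time, so craft B measures Δt = γΔτ = 1.1396 × 230 = 262 hours.

262 hours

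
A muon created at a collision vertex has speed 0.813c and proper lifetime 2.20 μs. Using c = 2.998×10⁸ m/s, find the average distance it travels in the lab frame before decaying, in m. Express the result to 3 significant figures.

921 m

γ = 1/√(1 − β²) = 1/√(1 − 0.660969) = 1/√0.339031 = 1/0.582264 = 1.7174.
Lab-frame lifetime: Δt = γτ = 1.7174 × 2.20 μs = 3.7783 μs.
Distance: d = vΔt = 0.813 × 2.998×10⁸ m/s × 3.7783×10^-6 s = 921 m.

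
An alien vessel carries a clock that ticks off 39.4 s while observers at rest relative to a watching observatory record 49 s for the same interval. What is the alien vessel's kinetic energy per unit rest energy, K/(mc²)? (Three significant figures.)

From Δt = γΔτ: γ = 49/39.4 = 1.24365.
K/(mc²) = γ − 1 = 1.24365 − 1 = 0.244.

0.244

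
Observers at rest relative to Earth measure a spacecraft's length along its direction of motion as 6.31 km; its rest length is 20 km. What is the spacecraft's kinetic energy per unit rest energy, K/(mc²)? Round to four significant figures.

2.170

From L = L₀/γ: γ = 20/6.31 = 3.16957.
K/(mc²) = γ − 1 = 3.16957 − 1 = 2.170.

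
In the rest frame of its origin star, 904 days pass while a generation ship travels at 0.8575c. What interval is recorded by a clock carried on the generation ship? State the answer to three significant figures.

465 days

With β = 0.8575, γ = 1/√(1 − 0.8575²) = 1/√0.26469375 = 1.9437.
The generation ship's clock runs slow as seen from its origin star, so Δτ = Δt/γ = 904/1.9437 = 465 days.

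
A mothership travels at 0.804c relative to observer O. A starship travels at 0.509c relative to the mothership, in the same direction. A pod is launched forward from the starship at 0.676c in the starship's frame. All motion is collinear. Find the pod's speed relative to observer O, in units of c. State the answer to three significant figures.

0.986c

First combine the pod and starship (S''→S'): u₁ = (0.676 + 0.509)/(1 + 0.676×0.509) = 1.185/1.344084 = 0.88164.
Then combine with the mothership (S'→S): u = (0.88164 + 0.804)/(1 + 0.88164×0.804) = 1.68564/1.70883856 = 0.98642.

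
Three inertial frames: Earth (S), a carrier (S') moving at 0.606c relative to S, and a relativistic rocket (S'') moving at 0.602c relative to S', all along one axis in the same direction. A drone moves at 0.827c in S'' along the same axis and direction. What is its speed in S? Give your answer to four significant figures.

Apply u = (u'+v)/(1+u'v) twice. Drone in the carrier frame: (0.827+0.602)/(1+0.827·0.602) = 1.429/1.497854 = 0.95403c.
That velocity, transformed to the rest frame of Earth: (0.95403+0.606)/(1+0.95403·0.606) = 1.56003/1.57814218 = 0.98852c.

0.9885c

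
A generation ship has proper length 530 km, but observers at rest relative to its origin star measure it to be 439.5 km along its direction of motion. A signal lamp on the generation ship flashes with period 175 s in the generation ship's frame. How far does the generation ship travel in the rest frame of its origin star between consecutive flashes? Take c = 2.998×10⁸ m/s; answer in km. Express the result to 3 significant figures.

3.54×10^7 km

Length contraction gives γ = L₀/L = 530/439.5 = 1.20592.
β = √(1 − 1/γ²) = 0.55889. Lab-frame period = γτ = 1.20592×175 s = 211.04 s. Distance = βc × γτ = 0.55889 × 2.998×10⁸ m/s × 211.04 s = 3.5361×10^10 m = 3.54×10^7 km.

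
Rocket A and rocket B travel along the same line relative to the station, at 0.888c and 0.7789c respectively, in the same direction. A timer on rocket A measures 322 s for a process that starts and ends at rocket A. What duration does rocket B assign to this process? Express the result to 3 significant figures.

Transform rocket A's velocity into rocket B's frame: (0.888 − 0.7789)/(1 − 0.888·0.7789) = 0.1091/0.3083368, so the relative speed is 0.35383c.
At |u| = 0.35383c, γ = (1 − 0.125196)^(−1/2) = 1.0692.
The clock on rocket A records proper time, so rocket B measures Δt = γΔτ = 1.0692 × 322 = 344 s.

344 s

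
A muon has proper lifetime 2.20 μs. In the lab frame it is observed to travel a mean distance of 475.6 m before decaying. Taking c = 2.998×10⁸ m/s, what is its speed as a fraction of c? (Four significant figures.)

d = βγcτ ⇒ βγ = d/(cτ) = 475.6 m / (659.56 m) = 0.72109.
β = (βγ)/√(1+(βγ)²) = 0.72109/√1.519971 = 0.5849.

0.5849c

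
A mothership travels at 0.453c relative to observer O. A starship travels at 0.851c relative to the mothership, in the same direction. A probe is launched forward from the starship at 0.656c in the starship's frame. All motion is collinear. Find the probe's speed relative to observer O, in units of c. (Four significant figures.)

0.9875c

Compose velocities in two stages. Stage 1 (into S'): u₁ = (0.656+0.851)/(1+0.656×0.851) = 0.96711.
Stage 2 (into S): u = (0.96711+0.453)/(1+0.96711×0.453) = 0.98749, so the speed is 0.9875c.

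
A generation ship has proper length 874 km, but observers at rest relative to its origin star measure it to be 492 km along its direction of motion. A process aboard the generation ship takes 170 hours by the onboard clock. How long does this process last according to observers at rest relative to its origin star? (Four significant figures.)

From L = L₀/γ: γ = 874/492 = 1.77642.
The same γ dilates the second interval: 1.77642 × 170 hours = 302.0 hours.

302.0 hours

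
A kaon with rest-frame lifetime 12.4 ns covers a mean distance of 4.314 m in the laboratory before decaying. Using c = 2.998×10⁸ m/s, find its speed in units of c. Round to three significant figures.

Lab distance = (lab lifetime)·v = γτ·βc, so βγ = d/(cτ) = 4.314/(2.998×10⁸ × 1.240×10^-8) = 1.1605.
With βγ = 1.1605: γ² = 1 + (βγ)² = 2.34676, and β = (βγ)/γ = 1.1605/1.53191 = 0.758.

0.758c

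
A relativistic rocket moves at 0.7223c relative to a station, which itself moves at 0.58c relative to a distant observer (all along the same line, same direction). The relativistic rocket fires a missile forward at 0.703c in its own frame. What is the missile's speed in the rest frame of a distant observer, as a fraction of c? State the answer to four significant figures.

0.9852c

Apply u = (u'+v)/(1+u'v) twice. Missile in the station frame: (0.703+0.7223)/(1+0.703·0.7223) = 1.4253/1.5077769 = 0.9453c.
That velocity, transformed to the rest frame of a distant observer: (0.9453+0.58)/(1+0.9453·0.58) = 1.5253/1.548274 = 0.98516c.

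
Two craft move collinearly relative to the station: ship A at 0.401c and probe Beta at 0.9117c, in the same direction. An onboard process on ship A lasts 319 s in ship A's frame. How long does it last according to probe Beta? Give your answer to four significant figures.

Speed of ship A in probe Beta's frame: u = (v_A − v_B)/(1 − v_A v_B/c²) = (0.401 − 0.9117)/(1 − 0.401×0.9117) = −0.5107/0.6344083 = −0.805; |u| = 0.805c.
γ for this relative speed: γ = 1/√(1 − 0.648025) = 1.6856.
Ship A's interval is proper; time dilation gives Δt_B = γΔτ = 1.6856 × 319 s = 537.7 s.

537.7 s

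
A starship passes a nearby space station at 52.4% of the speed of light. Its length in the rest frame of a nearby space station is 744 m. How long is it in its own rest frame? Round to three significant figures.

γ = 1/√(1 − β²) = 1/√(1 − 0.274576) = 1/√0.725424 = 1/0.851718 = 1.1741.
Proper length: L₀ = γ·L = 1.1741 × 744 = 874 m.

874 m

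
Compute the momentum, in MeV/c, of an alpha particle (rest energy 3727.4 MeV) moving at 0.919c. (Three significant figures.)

With β = 0.919, γ = 1/√(1 − 0.919²) = 1/√0.155439 = 2.5364.
Momentum: p = γβ·mc = 2.5364 × 0.919 × 3727.4 MeV/c = 8690 MeV/c.

8690 MeV/c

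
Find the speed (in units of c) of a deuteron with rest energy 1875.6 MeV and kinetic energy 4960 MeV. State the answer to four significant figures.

K = (γ−1)mc², so γ = 1 + 4960/1875.6 = 3.6445.
Then v/c = √(1 − γ⁻²) = √(1 − 0.0752877) = √0.9247123 = 0.9616.

0.9616c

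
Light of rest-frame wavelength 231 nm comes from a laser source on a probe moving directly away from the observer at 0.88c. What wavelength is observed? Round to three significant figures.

914 nm

Relativistic Doppler for wavelength: λ_obs = λ_src · √((1+β)/(1−β)).
With β = 0.88: factor = √(1.88/0.12) = 3.9581.
λ_obs = 231 × 3.9581 = 914 nm.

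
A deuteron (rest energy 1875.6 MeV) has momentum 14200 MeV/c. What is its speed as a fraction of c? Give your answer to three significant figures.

pc/(mc²) = 14200/1875.6 = 7.5709 = βγ = β/√(1−β²).
So β² = x²/(1 + x²) with x = 7.5709: x² = 57.3185, β² = 57.3185/58.3185 = 0.982853, β = 0.991.

0.991c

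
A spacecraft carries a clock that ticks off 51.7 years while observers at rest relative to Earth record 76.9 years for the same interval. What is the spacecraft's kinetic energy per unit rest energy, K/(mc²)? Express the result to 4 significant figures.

From Δt = γΔτ: γ = 76.9/51.7 = 1.48743.
K/(mc²) = γ − 1 = 1.48743 − 1 = 0.4874.

0.4874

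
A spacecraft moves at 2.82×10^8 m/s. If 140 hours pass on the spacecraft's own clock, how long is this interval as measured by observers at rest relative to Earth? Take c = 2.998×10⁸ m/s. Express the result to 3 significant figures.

412 hours

β = v/c = (2.82×10^8 m/s)/(2.998×10⁸ m/s) = 0.940627.
γ = 1/√(1 − β²) = 1/√(1 − 0.8847792) = 1/√0.1152208 = 1/0.339442 = 2.946.
Time dilation: Δt = γ·Δτ = 2.946 × 140 = 412 hours.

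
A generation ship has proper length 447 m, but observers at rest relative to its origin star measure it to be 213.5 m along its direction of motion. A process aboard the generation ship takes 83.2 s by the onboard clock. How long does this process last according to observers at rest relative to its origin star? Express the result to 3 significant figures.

Length contraction gives γ = L₀/L = 447/213.5 = 2.09368.
Δt = γΔτ = 2.09368 × 83.2 = 174 s.

174 s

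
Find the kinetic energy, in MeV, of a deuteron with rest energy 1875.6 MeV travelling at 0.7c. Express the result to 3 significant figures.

γ = 1/√(1 − β²) = 1/√(1 − 0.49) = 1/√0.51 = 1/0.714143 = 1.40028.
Kinetic energy: K = (γ − 1)mc² = (1.40028 − 1) × 1875.6 MeV = 0.40028 × 1875.6 = 751 MeV.

751 MeV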